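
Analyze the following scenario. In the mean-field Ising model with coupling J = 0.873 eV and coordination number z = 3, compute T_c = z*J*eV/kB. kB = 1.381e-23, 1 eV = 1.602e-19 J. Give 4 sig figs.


Step 1: z*J = 3*0.873 = 2.619 eV
Step 2: Convert to Joules: 2.619*1.602e-19 = 4.196e-19 J
Step 3: T_c = 4.196e-19 / 1.381e-23 = 3.038e+04 K

3.038e+04


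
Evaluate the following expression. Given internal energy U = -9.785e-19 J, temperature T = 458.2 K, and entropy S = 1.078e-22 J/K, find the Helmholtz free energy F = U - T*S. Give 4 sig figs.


Step 1: T*S = 458.2 * 1.078e-22 = 4.939e-20 J
Step 2: F = U - T*S = -9.785e-19 - 4.939e-20
Step 3: F = -1.028e-18 J

-1.028e-18


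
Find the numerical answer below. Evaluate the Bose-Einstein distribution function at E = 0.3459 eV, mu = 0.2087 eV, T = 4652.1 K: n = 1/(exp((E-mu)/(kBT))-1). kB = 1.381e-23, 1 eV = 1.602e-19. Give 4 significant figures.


Step 1: (E - mu) = 0.1372 eV
Step 2: x = (E-mu)*eV/(kB*T) = 0.1372*1.602e-19/(1.381e-23*4652.1) = 0.3421
Step 3: exp(x) = 1.408
Step 4: n = 1/(exp(x)-1) = 2.451

2.451


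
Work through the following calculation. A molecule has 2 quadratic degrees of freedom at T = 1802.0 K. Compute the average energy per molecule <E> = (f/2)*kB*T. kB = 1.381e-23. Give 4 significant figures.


Step 1: f/2 = 2/2 = 1
Step 2: kB*T = 1.381e-23 * 1802.0 = 2.489e-20
Step 3: <E> = 1 * 2.489e-20 = 2.489e-20 J

2.489e-20


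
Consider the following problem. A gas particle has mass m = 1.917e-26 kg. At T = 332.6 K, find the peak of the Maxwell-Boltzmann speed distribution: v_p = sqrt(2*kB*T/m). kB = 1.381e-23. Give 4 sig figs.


Step 1: Numerator = 2*kB*T = 2*1.381e-23*332.6 = 9.186e-21
Step 2: Ratio = 9.186e-21 / 1.917e-26 = 4.792e+05
Step 3: v_p = sqrt(4.792e+05) = 692.2 m/s

692.2


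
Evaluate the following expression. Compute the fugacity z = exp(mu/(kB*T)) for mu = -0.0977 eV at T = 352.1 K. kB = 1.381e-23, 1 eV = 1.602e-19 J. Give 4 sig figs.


Step 1: Convert mu to Joules: -0.0977*1.602e-19 = -1.565e-20 J
Step 2: kB*T = 1.381e-23*352.1 = 4.863e-21 J
Step 3: mu/(kB*T) = -3.219
Step 4: z = exp(-3.219) = 0.04

0.04


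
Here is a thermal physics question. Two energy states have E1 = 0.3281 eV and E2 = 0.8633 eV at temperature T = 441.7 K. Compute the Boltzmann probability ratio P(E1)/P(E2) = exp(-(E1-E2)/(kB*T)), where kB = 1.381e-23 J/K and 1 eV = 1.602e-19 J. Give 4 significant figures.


Step 1: Compute energy difference dE = E1 - E2 = 0.3281 - 0.8633 = -0.5352 eV
Step 2: Convert to Joules: dE_J = -0.5352 * 1.602e-19 = -8.574e-20 J
Step 3: Compute exponent = -dE_J / (kB * T) = -(-8.574e-20) / (1.381e-23 * 441.7) = 14.06
Step 4: P(E1)/P(E2) = exp(14.06) = 1.272e+06

1.272e+06


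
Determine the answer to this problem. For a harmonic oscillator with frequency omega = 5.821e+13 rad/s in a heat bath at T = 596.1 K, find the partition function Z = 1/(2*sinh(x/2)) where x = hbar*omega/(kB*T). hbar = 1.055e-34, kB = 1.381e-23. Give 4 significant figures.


Step 1: Compute x = hbar*omega/(kB*T) = 1.055e-34*5.821e+13/(1.381e-23*596.1) = 0.746
Step 2: x/2 = 0.373
Step 3: sinh(x/2) = 0.3817
Step 4: Z = 1/(2*0.3817) = 1.31

1.31


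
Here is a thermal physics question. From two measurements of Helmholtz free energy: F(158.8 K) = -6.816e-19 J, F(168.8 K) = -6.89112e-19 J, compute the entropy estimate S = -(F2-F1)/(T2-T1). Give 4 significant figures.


Step 1: dF = F2 - F1 = -6.89112e-19 - (-6.816e-19) = -7.512e-21 J
Step 2: dT = T2 - T1 = 168.8 - 158.8 = 10 K
Step 3: S = -dF/dT = -(-7.512e-21)/10 = 7.512e-22 J/K

7.512e-22


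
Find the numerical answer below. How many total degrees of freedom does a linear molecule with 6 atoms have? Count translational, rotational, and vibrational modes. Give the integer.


Step 1: Translational DOF = 3
Step 2: Rotational DOF (linear) = 2
Step 3: Vibrational DOF = 3*6 - 5 = 13
Step 4: Total = 3 + 2 + 13 = 18

18


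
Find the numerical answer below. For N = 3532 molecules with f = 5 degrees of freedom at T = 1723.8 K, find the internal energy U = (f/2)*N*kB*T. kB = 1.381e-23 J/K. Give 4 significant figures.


Step 1: f/2 = 5/2 = 2.5
Step 2: N*kB*T = 3532*1.381e-23*1723.8 = 8.408e-17
Step 3: U = 2.5 * 8.408e-17 = 2.102e-16 J

2.102e-16


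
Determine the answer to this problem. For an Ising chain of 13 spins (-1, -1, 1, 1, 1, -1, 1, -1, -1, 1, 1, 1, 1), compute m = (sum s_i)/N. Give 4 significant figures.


Step 1: Count up spins (+1): 8, down spins (-1): 5
Step 2: Total magnetization M = 8 - 5 = 3
Step 3: m = M/N = 3/13 = 0.2308

0.2308


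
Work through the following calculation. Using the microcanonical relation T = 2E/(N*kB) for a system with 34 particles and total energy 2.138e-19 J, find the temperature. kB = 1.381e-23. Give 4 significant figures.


Step 1: Numerator = 2*E = 2*2.138e-19 = 4.276e-19 J
Step 2: Denominator = N*kB = 34*1.381e-23 = 4.695e-22
Step 3: T = 4.276e-19 / 4.695e-22 = 910.7 K

910.7


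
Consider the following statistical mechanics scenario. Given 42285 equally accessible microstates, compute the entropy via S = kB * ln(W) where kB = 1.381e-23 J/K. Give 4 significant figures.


Step 1: ln(W) = ln(42285) = 10.65
Step 2: S = kB * ln(W) = 1.381e-23 * 10.65
Step 3: S = 1.471e-22 J/K

1.471e-22


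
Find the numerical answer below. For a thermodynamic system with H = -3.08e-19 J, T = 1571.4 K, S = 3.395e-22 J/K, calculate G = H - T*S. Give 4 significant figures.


Step 1: T*S = 1571.4 * 3.395e-22 = 5.335e-19 J
Step 2: G = H - T*S = -3.08e-19 - 5.335e-19
Step 3: G = -8.415e-19 J

-8.415e-19


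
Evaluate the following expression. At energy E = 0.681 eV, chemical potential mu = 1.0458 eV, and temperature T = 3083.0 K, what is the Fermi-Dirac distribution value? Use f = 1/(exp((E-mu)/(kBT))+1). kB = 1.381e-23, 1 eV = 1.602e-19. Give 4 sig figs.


Step 1: (E - mu) = 0.681 - 1.0458 = -0.3648 eV
Step 2: Convert: (E-mu)*eV = -5.844e-20 J
Step 3: x = (E-mu)*eV/(kB*T) = -1.373
Step 4: f = 1/(exp(-1.373)+1) = 0.7978

0.7978


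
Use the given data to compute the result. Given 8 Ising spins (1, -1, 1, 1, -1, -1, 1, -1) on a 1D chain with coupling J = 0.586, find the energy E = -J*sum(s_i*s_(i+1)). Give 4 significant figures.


Step 1: Nearest-neighbor products: -1, -1, 1, -1, 1, -1, -1
Step 2: Sum of products = -3
Step 3: E = -0.586 * -3 = 1.758

1.758


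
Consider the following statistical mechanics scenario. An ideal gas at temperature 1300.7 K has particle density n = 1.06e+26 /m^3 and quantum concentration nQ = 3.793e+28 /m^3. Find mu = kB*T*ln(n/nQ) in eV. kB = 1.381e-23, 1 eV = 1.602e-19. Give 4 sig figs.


Step 1: n/nQ = 1.06e+26/3.793e+28 = 0.002795
Step 2: ln(n/nQ) = -5.88
Step 3: mu = kB*T*ln(n/nQ) = 1.796e-20*-5.88 = -1.056e-19 J
Step 4: Convert to eV: -1.056e-19/1.602e-19 = -0.6593 eV

-0.6593


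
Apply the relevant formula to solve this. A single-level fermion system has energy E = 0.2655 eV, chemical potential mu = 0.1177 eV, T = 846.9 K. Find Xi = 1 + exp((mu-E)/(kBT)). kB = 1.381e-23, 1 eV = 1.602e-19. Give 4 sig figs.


Step 1: (mu - E) = 0.1177 - 0.2655 = -0.1478 eV
Step 2: x = (mu-E)*eV/(kB*T) = -0.1478*1.602e-19/(1.381e-23*846.9) = -2.024
Step 3: exp(x) = 0.1321
Step 4: Xi = 1 + 0.1321 = 1.132

1.132


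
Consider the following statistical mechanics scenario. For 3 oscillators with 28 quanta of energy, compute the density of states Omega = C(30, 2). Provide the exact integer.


Step 1: Use binomial coefficient C(30, 2)
Step 2: Numerator = 30! / 28!
Step 3: Denominator = 2!
Step 4: Omega = 435

435


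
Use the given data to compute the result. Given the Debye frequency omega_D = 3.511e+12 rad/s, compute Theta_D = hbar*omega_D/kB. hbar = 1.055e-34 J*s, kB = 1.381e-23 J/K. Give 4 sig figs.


Step 1: hbar*omega_D = 1.055e-34 * 3.511e+12 = 3.704e-22 J
Step 2: Theta_D = 3.704e-22 / 1.381e-23
Step 3: Theta_D = 26.82 K

26.82


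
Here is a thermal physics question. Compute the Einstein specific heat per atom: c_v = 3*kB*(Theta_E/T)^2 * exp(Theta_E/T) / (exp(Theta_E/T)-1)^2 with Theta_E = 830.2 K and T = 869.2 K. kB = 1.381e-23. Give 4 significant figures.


Step 1: x = Theta_E/T = 830.2/869.2 = 0.9551
Step 2: x^2 = 0.9123
Step 3: exp(x) = 2.599
Step 4: c_v = 3*1.381e-23*0.9123*2.599/(2.599-1)^2 = 3.842e-23

3.842e-23


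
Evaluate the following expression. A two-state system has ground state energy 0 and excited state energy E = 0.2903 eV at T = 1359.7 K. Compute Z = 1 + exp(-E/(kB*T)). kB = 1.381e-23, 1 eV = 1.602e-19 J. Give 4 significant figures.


Step 1: Compute beta*E = E*eV/(kB*T) = 0.2903*1.602e-19/(1.381e-23*1359.7) = 2.477
Step 2: exp(-beta*E) = exp(-2.477) = 0.08402
Step 3: Z = 1 + 0.08402 = 1.084

1.084


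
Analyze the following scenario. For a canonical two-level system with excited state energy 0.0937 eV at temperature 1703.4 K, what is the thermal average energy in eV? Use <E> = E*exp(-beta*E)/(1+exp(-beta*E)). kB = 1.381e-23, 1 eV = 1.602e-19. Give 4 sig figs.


Step 1: beta*E = 0.0937*1.602e-19/(1.381e-23*1703.4) = 0.6381
Step 2: exp(-beta*E) = 0.5283
Step 3: <E> = 0.0937*0.5283/(1+0.5283) = 0.03239 eV

0.03239


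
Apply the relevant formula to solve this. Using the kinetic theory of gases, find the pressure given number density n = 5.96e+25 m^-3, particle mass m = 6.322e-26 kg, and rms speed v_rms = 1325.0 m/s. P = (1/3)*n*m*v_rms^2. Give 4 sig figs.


Step 1: v_rms^2 = 1325.0^2 = 1.756e+06
Step 2: n*m = 5.96e+25*6.322e-26 = 3.768
Step 3: P = (1/3)*3.768*1.756e+06 = 2.205e+06 Pa

2.205e+06


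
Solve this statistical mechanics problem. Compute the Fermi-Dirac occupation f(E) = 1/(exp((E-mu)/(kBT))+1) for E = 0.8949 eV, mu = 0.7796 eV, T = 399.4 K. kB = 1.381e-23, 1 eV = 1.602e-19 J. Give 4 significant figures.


Step 1: (E - mu) = 0.8949 - 0.7796 = 0.1153 eV
Step 2: Convert: (E-mu)*eV = 1.847e-20 J
Step 3: x = (E-mu)*eV/(kB*T) = 3.349
Step 4: f = 1/(exp(3.349)+1) = 0.03393

0.03393


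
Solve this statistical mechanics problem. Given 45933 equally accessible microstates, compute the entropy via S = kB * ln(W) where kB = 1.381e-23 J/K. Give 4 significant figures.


Step 1: ln(W) = ln(45933) = 10.73
Step 2: S = kB * ln(W) = 1.381e-23 * 10.73
Step 3: S = 1.482e-22 J/K

1.482e-22


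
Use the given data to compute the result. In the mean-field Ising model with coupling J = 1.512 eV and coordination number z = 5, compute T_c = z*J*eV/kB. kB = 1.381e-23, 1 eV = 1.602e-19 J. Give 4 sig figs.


Step 1: z*J = 5*1.512 = 7.56 eV
Step 2: Convert to Joules: 7.56*1.602e-19 = 1.211e-18 J
Step 3: T_c = 1.211e-18 / 1.381e-23 = 8.77e+04 K

8.77e+04


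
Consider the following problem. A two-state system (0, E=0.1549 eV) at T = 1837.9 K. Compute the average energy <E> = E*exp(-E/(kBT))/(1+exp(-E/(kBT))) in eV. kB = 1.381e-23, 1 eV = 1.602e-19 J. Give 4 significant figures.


Step 1: beta*E = 0.1549*1.602e-19/(1.381e-23*1837.9) = 0.9777
Step 2: exp(-beta*E) = 0.3762
Step 3: <E> = 0.1549*0.3762/(1+0.3762) = 0.04234 eV

0.04234


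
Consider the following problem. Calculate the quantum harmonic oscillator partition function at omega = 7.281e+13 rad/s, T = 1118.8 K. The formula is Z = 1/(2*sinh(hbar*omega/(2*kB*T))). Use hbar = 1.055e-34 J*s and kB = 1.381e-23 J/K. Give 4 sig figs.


Step 1: Compute x = hbar*omega/(kB*T) = 1.055e-34*7.281e+13/(1.381e-23*1118.8) = 0.4972
Step 2: x/2 = 0.2486
Step 3: sinh(x/2) = 0.2511
Step 4: Z = 1/(2*0.2511) = 1.991

1.991


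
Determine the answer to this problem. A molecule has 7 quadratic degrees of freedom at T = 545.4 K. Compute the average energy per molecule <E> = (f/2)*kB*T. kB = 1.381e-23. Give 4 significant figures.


Step 1: f/2 = 7/2 = 3.5
Step 2: kB*T = 1.381e-23 * 545.4 = 7.532e-21
Step 3: <E> = 3.5 * 7.532e-21 = 2.636e-20 J

2.636e-20


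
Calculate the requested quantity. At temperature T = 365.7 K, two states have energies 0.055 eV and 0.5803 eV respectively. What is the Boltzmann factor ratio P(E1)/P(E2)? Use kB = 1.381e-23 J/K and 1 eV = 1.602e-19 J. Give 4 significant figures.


Step 1: Compute energy difference dE = E1 - E2 = 0.055 - 0.5803 = -0.5253 eV
Step 2: Convert to Joules: dE_J = -0.5253 * 1.602e-19 = -8.415e-20 J
Step 3: Compute exponent = -dE_J / (kB * T) = -(-8.415e-20) / (1.381e-23 * 365.7) = 16.66
Step 4: P(E1)/P(E2) = exp(16.66) = 1.724e+07

1.724e+07


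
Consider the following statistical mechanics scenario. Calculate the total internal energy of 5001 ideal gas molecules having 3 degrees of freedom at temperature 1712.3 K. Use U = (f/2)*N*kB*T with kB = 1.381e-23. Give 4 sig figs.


Step 1: f/2 = 3/2 = 1.5
Step 2: N*kB*T = 5001*1.381e-23*1712.3 = 1.183e-16
Step 3: U = 1.5 * 1.183e-16 = 1.774e-16 J

1.774e-16


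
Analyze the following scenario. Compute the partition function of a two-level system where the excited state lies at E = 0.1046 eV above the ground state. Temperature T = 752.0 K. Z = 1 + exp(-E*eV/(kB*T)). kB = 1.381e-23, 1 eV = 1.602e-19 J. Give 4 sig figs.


Step 1: Compute beta*E = E*eV/(kB*T) = 0.1046*1.602e-19/(1.381e-23*752.0) = 1.614
Step 2: exp(-beta*E) = exp(-1.614) = 0.1992
Step 3: Z = 1 + 0.1992 = 1.199

1.199


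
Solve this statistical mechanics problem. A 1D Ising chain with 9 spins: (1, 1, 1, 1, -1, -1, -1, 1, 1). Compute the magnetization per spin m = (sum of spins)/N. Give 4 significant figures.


Step 1: Count up spins (+1): 6, down spins (-1): 3
Step 2: Total magnetization M = 6 - 3 = 3
Step 3: m = M/N = 3/9 = 0.3333

0.3333


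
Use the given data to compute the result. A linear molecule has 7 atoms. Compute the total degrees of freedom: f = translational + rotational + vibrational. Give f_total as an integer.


Step 1: Translational DOF = 3
Step 2: Rotational DOF (linear) = 2
Step 3: Vibrational DOF = 3*7 - 5 = 16
Step 4: Total = 3 + 2 + 16 = 21

21


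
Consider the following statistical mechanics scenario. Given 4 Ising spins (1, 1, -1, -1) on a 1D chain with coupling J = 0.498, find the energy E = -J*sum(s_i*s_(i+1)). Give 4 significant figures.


Step 1: Nearest-neighbor products: 1, -1, 1
Step 2: Sum of products = 1
Step 3: E = -0.498 * 1 = -0.498

-0.498


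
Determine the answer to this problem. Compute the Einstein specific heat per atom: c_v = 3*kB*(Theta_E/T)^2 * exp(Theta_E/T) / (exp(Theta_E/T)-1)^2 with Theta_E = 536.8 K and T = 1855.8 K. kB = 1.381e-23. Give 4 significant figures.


Step 1: x = Theta_E/T = 536.8/1855.8 = 0.2893
Step 2: x^2 = 0.08367
Step 3: exp(x) = 1.335
Step 4: c_v = 3*1.381e-23*0.08367*1.335/(1.335-1)^2 = 4.114e-23

4.114e-23


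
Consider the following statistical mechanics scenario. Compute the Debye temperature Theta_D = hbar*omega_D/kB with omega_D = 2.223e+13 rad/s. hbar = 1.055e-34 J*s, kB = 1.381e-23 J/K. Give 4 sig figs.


Step 1: hbar*omega_D = 1.055e-34 * 2.223e+13 = 2.345e-21 J
Step 2: Theta_D = 2.345e-21 / 1.381e-23
Step 3: Theta_D = 169.8 K

169.8


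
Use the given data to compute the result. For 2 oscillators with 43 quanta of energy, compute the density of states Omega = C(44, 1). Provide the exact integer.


Step 1: Use binomial coefficient C(44, 1)
Step 2: Numerator = 44! / 43!
Step 3: Denominator = 1!
Step 4: Omega = 44

44


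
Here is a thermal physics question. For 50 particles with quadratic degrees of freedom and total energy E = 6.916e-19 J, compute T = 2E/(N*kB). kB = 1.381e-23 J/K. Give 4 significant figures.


Step 1: Numerator = 2*E = 2*6.916e-19 = 1.383e-18 J
Step 2: Denominator = N*kB = 50*1.381e-23 = 6.905e-22
Step 3: T = 1.383e-18 / 6.905e-22 = 2003 K

2003


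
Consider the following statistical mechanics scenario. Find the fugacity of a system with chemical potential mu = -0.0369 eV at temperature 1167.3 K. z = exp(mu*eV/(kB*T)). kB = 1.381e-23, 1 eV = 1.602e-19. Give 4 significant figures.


Step 1: Convert mu to Joules: -0.0369*1.602e-19 = -5.911e-21 J
Step 2: kB*T = 1.381e-23*1167.3 = 1.612e-20 J
Step 3: mu/(kB*T) = -0.3667
Step 4: z = exp(-0.3667) = 0.693

0.693


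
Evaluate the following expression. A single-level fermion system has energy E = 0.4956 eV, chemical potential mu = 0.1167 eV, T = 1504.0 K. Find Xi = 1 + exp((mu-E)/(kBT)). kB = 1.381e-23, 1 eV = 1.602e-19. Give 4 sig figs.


Step 1: (mu - E) = 0.1167 - 0.4956 = -0.3789 eV
Step 2: x = (mu-E)*eV/(kB*T) = -0.3789*1.602e-19/(1.381e-23*1504.0) = -2.922
Step 3: exp(x) = 0.0538
Step 4: Xi = 1 + 0.0538 = 1.054

1.054


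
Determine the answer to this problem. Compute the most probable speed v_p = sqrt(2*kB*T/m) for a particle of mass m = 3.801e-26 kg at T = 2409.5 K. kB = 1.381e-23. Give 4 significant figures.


Step 1: Numerator = 2*kB*T = 2*1.381e-23*2409.5 = 6.655e-20
Step 2: Ratio = 6.655e-20 / 3.801e-26 = 1.751e+06
Step 3: v_p = sqrt(1.751e+06) = 1323 m/s

1323


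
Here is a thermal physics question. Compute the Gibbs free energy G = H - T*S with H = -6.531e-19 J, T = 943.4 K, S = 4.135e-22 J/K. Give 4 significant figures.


Step 1: T*S = 943.4 * 4.135e-22 = 3.901e-19 J
Step 2: G = H - T*S = -6.531e-19 - 3.901e-19
Step 3: G = -1.043e-18 J

-1.043e-18


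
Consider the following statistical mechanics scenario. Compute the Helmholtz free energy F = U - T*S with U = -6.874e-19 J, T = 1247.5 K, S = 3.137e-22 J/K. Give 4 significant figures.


Step 1: T*S = 1247.5 * 3.137e-22 = 3.913e-19 J
Step 2: F = U - T*S = -6.874e-19 - 3.913e-19
Step 3: F = -1.079e-18 J

-1.079e-18


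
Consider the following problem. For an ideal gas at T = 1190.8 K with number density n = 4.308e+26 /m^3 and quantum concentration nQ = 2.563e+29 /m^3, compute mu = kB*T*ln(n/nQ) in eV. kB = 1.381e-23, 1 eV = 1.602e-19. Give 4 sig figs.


Step 1: n/nQ = 4.308e+26/2.563e+29 = 0.001681
Step 2: ln(n/nQ) = -6.388
Step 3: mu = kB*T*ln(n/nQ) = 1.644e-20*-6.388 = -1.051e-19 J
Step 4: Convert to eV: -1.051e-19/1.602e-19 = -0.6558 eV

-0.6558


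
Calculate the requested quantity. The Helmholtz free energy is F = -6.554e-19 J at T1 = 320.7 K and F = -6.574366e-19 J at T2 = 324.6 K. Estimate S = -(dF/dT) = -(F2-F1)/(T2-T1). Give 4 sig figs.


Step 1: dF = F2 - F1 = -6.574366e-19 - (-6.554e-19) = -2.0366e-21 J
Step 2: dT = T2 - T1 = 324.6 - 320.7 = 3.9 K
Step 3: S = -dF/dT = -(-2.0366e-21)/3.9 = 5.222e-22 J/K

5.222e-22


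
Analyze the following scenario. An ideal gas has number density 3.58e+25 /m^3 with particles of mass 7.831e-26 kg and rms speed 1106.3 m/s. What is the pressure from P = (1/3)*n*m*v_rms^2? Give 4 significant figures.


Step 1: v_rms^2 = 1106.3^2 = 1.224e+06
Step 2: n*m = 3.58e+25*7.831e-26 = 2.803
Step 3: P = (1/3)*2.803*1.224e+06 = 1.144e+06 Pa

1.144e+06


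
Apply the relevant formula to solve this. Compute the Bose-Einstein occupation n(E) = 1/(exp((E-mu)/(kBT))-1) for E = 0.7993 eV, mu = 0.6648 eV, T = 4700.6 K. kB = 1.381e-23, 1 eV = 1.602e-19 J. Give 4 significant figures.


Step 1: (E - mu) = 0.1345 eV
Step 2: x = (E-mu)*eV/(kB*T) = 0.1345*1.602e-19/(1.381e-23*4700.6) = 0.3319
Step 3: exp(x) = 1.394
Step 4: n = 1/(exp(x)-1) = 2.54

2.54


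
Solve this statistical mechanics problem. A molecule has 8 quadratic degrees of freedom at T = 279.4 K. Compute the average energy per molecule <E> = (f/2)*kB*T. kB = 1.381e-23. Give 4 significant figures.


Step 1: f/2 = 8/2 = 4
Step 2: kB*T = 1.381e-23 * 279.4 = 3.859e-21
Step 3: <E> = 4 * 3.859e-21 = 1.543e-20 J

1.543e-20


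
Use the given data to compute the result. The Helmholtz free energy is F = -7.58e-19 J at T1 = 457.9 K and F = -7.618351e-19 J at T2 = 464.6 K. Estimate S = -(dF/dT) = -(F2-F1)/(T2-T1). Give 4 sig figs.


Step 1: dF = F2 - F1 = -7.618351e-19 - (-7.58e-19) = -3.8351e-21 J
Step 2: dT = T2 - T1 = 464.6 - 457.9 = 6.7 K
Step 3: S = -dF/dT = -(-3.8351e-21)/6.7 = 5.724e-22 J/K

5.724e-22


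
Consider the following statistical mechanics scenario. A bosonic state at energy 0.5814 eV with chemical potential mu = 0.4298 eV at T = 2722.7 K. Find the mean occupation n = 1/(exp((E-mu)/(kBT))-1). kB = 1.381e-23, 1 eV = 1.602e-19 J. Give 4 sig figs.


Step 1: (E - mu) = 0.1516 eV
Step 2: x = (E-mu)*eV/(kB*T) = 0.1516*1.602e-19/(1.381e-23*2722.7) = 0.6459
Step 3: exp(x) = 1.908
Step 4: n = 1/(exp(x)-1) = 1.102

1.102


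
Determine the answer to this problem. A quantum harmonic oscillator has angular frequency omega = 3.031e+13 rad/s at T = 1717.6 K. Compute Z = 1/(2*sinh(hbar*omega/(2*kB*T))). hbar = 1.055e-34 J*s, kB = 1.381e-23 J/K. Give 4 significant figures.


Step 1: Compute x = hbar*omega/(kB*T) = 1.055e-34*3.031e+13/(1.381e-23*1717.6) = 0.1348
Step 2: x/2 = 0.06741
Step 3: sinh(x/2) = 0.06746
Step 4: Z = 1/(2*0.06746) = 7.412

7.412


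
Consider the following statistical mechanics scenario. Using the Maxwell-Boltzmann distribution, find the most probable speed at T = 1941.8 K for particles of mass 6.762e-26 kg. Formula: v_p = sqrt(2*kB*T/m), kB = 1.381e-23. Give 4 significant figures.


Step 1: Numerator = 2*kB*T = 2*1.381e-23*1941.8 = 5.363e-20
Step 2: Ratio = 5.363e-20 / 6.762e-26 = 7.931e+05
Step 3: v_p = sqrt(7.931e+05) = 890.6 m/s

890.6


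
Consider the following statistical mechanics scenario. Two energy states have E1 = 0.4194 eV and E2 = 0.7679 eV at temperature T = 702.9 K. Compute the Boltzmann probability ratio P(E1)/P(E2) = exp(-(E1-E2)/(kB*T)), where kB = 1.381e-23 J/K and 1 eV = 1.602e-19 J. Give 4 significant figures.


Step 1: Compute energy difference dE = E1 - E2 = 0.4194 - 0.7679 = -0.3485 eV
Step 2: Convert to Joules: dE_J = -0.3485 * 1.602e-19 = -5.583e-20 J
Step 3: Compute exponent = -dE_J / (kB * T) = -(-5.583e-20) / (1.381e-23 * 702.9) = 5.751
Step 4: P(E1)/P(E2) = exp(5.751) = 314.6

314.6


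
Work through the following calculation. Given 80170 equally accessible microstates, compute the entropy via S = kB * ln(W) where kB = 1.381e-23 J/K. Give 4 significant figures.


Step 1: ln(W) = ln(80170) = 11.29
Step 2: S = kB * ln(W) = 1.381e-23 * 11.29
Step 3: S = 1.559e-22 J/K

1.559e-22


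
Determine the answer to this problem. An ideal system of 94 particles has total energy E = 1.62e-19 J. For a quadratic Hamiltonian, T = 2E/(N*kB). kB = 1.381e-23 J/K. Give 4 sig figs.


Step 1: Numerator = 2*E = 2*1.62e-19 = 3.24e-19 J
Step 2: Denominator = N*kB = 94*1.381e-23 = 1.298e-21
Step 3: T = 3.24e-19 / 1.298e-21 = 249.6 K

249.6


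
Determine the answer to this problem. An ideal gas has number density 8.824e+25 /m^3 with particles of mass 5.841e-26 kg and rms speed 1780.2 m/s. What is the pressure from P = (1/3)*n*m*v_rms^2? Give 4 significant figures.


Step 1: v_rms^2 = 1780.2^2 = 3.169e+06
Step 2: n*m = 8.824e+25*5.841e-26 = 5.154
Step 3: P = (1/3)*5.154*3.169e+06 = 5.445e+06 Pa

5.445e+06


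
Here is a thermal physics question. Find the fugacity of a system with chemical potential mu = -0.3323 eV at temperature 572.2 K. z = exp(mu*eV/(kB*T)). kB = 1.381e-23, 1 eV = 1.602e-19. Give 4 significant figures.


Step 1: Convert mu to Joules: -0.3323*1.602e-19 = -5.323e-20 J
Step 2: kB*T = 1.381e-23*572.2 = 7.902e-21 J
Step 3: mu/(kB*T) = -6.737
Step 4: z = exp(-6.737) = 0.001186

0.001186


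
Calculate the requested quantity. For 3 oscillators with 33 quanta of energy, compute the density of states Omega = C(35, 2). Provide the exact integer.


Step 1: Use binomial coefficient C(35, 2)
Step 2: Numerator = 35! / 33!
Step 3: Denominator = 2!
Step 4: Omega = 595

595


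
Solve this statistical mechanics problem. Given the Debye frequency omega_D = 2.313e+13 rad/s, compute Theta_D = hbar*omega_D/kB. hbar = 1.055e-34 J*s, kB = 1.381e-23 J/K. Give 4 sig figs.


Step 1: hbar*omega_D = 1.055e-34 * 2.313e+13 = 2.44e-21 J
Step 2: Theta_D = 2.44e-21 / 1.381e-23
Step 3: Theta_D = 176.7 K

176.7


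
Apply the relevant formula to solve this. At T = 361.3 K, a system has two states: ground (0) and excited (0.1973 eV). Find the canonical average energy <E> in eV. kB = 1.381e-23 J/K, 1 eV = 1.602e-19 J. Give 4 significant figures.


Step 1: beta*E = 0.1973*1.602e-19/(1.381e-23*361.3) = 6.335
Step 2: exp(-beta*E) = 0.001774
Step 3: <E> = 0.1973*0.001774/(1+0.001774) = 0.0003493 eV

0.0003493


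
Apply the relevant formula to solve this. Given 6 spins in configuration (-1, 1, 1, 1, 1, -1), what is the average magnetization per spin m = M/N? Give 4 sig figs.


Step 1: Count up spins (+1): 4, down spins (-1): 2
Step 2: Total magnetization M = 4 - 2 = 2
Step 3: m = M/N = 2/6 = 0.3333

0.3333


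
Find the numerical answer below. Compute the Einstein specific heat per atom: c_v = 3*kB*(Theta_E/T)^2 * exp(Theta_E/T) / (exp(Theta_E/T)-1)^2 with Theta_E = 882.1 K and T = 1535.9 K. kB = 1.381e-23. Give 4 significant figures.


Step 1: x = Theta_E/T = 882.1/1535.9 = 0.5743
Step 2: x^2 = 0.3298
Step 3: exp(x) = 1.776
Step 4: c_v = 3*1.381e-23*0.3298*1.776/(1.776-1)^2 = 4.031e-23

4.031e-23


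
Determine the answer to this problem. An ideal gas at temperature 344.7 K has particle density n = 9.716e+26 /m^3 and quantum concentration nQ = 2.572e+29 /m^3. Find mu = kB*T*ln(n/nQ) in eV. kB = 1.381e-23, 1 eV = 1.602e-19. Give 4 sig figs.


Step 1: n/nQ = 9.716e+26/2.572e+29 = 0.003778
Step 2: ln(n/nQ) = -5.579
Step 3: mu = kB*T*ln(n/nQ) = 4.76e-21*-5.579 = -2.656e-20 J
Step 4: Convert to eV: -2.656e-20/1.602e-19 = -0.1658 eV

-0.1658


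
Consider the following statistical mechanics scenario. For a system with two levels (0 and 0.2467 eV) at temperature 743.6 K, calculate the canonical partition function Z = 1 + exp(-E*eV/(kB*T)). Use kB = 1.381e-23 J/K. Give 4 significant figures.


Step 1: Compute beta*E = E*eV/(kB*T) = 0.2467*1.602e-19/(1.381e-23*743.6) = 3.849
Step 2: exp(-beta*E) = exp(-3.849) = 0.02131
Step 3: Z = 1 + 0.02131 = 1.021

1.021


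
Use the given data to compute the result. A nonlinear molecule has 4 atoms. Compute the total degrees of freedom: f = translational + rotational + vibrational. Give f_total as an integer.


Step 1: Translational DOF = 3
Step 2: Rotational DOF (nonlinear) = 3
Step 3: Vibrational DOF = 3*4 - 6 = 6
Step 4: Total = 3 + 3 + 6 = 12

12


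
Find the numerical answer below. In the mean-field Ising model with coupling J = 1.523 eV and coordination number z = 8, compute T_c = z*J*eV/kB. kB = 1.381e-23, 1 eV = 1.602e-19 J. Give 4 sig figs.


Step 1: z*J = 8*1.523 = 12.18 eV
Step 2: Convert to Joules: 12.18*1.602e-19 = 1.952e-18 J
Step 3: T_c = 1.952e-18 / 1.381e-23 = 1.413e+05 K

1.413e+05


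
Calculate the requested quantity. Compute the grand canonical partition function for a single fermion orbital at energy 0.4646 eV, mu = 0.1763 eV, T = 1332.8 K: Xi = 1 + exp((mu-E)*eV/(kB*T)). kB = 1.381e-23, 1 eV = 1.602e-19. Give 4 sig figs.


Step 1: (mu - E) = 0.1763 - 0.4646 = -0.2883 eV
Step 2: x = (mu-E)*eV/(kB*T) = -0.2883*1.602e-19/(1.381e-23*1332.8) = -2.509
Step 3: exp(x) = 0.08133
Step 4: Xi = 1 + 0.08133 = 1.081

1.081


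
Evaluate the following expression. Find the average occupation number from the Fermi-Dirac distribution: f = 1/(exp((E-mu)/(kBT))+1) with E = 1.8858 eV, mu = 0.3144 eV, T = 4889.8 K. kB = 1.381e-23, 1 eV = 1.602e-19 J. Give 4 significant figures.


Step 1: (E - mu) = 1.8858 - 0.3144 = 1.571 eV
Step 2: Convert: (E-mu)*eV = 2.517e-19 J
Step 3: x = (E-mu)*eV/(kB*T) = 3.728
Step 4: f = 1/(exp(3.728)+1) = 0.02348

0.02348


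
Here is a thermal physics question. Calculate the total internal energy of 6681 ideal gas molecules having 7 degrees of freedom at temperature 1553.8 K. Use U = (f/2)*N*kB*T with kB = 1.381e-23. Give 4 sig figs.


Step 1: f/2 = 7/2 = 3.5
Step 2: N*kB*T = 6681*1.381e-23*1553.8 = 1.434e-16
Step 3: U = 3.5 * 1.434e-16 = 5.018e-16 J

5.018e-16


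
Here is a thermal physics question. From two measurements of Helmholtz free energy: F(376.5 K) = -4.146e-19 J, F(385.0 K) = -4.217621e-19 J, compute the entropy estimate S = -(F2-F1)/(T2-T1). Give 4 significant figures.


Step 1: dF = F2 - F1 = -4.217621e-19 - (-4.146e-19) = -7.1621e-21 J
Step 2: dT = T2 - T1 = 385.0 - 376.5 = 8.5 K
Step 3: S = -dF/dT = -(-7.1621e-21)/8.5 = 8.426e-22 J/K

8.426e-22


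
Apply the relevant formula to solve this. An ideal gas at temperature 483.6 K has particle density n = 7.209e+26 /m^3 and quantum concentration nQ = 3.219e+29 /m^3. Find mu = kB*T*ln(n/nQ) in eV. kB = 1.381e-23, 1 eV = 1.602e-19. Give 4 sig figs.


Step 1: n/nQ = 7.209e+26/3.219e+29 = 0.00224
Step 2: ln(n/nQ) = -6.101
Step 3: mu = kB*T*ln(n/nQ) = 6.679e-21*-6.101 = -4.075e-20 J
Step 4: Convert to eV: -4.075e-20/1.602e-19 = -0.2544 eV

-0.2544


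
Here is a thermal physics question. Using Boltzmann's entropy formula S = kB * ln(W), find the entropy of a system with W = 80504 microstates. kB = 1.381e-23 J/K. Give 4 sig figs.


Step 1: ln(W) = ln(80504) = 11.3
Step 2: S = kB * ln(W) = 1.381e-23 * 11.3
Step 3: S = 1.56e-22 J/K

1.56e-22


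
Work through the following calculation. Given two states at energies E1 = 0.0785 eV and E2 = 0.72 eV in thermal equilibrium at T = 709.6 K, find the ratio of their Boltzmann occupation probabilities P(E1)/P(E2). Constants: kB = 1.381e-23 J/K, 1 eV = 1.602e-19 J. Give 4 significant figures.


Step 1: Compute energy difference dE = E1 - E2 = 0.0785 - 0.72 = -0.6415 eV
Step 2: Convert to Joules: dE_J = -0.6415 * 1.602e-19 = -1.028e-19 J
Step 3: Compute exponent = -dE_J / (kB * T) = -(-1.028e-19) / (1.381e-23 * 709.6) = 10.49
Step 4: P(E1)/P(E2) = exp(10.49) = 3.585e+04

3.585e+04


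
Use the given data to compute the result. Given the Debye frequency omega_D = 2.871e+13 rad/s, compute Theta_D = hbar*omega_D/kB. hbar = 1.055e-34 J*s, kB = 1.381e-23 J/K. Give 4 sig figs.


Step 1: hbar*omega_D = 1.055e-34 * 2.871e+13 = 3.029e-21 J
Step 2: Theta_D = 3.029e-21 / 1.381e-23
Step 3: Theta_D = 219.3 K

219.3


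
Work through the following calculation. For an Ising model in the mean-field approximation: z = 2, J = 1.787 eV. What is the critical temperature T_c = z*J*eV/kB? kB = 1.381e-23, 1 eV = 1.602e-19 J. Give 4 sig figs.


Step 1: z*J = 2*1.787 = 3.574 eV
Step 2: Convert to Joules: 3.574*1.602e-19 = 5.726e-19 J
Step 3: T_c = 5.726e-19 / 1.381e-23 = 4.146e+04 K

4.146e+04


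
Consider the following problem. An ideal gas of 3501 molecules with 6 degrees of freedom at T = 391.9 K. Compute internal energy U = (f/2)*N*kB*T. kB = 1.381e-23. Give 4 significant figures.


Step 1: f/2 = 6/2 = 3.0
Step 2: N*kB*T = 3501*1.381e-23*391.9 = 1.895e-17
Step 3: U = 3.0 * 1.895e-17 = 5.684e-17 J

5.684e-17


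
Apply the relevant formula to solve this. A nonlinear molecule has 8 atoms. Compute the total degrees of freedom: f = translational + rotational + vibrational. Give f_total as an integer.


Step 1: Translational DOF = 3
Step 2: Rotational DOF (nonlinear) = 3
Step 3: Vibrational DOF = 3*8 - 6 = 18
Step 4: Total = 3 + 3 + 18 = 24

24


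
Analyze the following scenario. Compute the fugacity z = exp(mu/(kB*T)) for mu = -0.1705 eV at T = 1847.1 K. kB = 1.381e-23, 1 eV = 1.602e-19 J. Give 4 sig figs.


Step 1: Convert mu to Joules: -0.1705*1.602e-19 = -2.731e-20 J
Step 2: kB*T = 1.381e-23*1847.1 = 2.551e-20 J
Step 3: mu/(kB*T) = -1.071
Step 4: z = exp(-1.071) = 0.3427

0.3427


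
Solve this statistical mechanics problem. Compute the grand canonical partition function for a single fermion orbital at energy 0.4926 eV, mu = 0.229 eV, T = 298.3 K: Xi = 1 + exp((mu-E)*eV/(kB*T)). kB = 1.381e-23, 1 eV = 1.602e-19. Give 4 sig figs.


Step 1: (mu - E) = 0.229 - 0.4926 = -0.2636 eV
Step 2: x = (mu-E)*eV/(kB*T) = -0.2636*1.602e-19/(1.381e-23*298.3) = -10.25
Step 3: exp(x) = 3.533e-05
Step 4: Xi = 1 + 3.533e-05 = 1

1


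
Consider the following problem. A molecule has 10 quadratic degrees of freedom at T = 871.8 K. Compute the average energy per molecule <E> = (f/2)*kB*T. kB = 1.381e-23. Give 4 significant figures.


Step 1: f/2 = 10/2 = 5
Step 2: kB*T = 1.381e-23 * 871.8 = 1.204e-20
Step 3: <E> = 5 * 1.204e-20 = 6.02e-20 J

6.02e-20


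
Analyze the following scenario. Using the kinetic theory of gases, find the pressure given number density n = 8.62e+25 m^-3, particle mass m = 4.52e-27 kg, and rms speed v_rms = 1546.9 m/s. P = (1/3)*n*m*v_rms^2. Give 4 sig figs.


Step 1: v_rms^2 = 1546.9^2 = 2.393e+06
Step 2: n*m = 8.62e+25*4.52e-27 = 0.3896
Step 3: P = (1/3)*0.3896*2.393e+06 = 3.108e+05 Pa

3.108e+05


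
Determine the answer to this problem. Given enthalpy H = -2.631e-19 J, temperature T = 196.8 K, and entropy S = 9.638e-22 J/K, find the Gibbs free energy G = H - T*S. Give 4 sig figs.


Step 1: T*S = 196.8 * 9.638e-22 = 1.897e-19 J
Step 2: G = H - T*S = -2.631e-19 - 1.897e-19
Step 3: G = -4.528e-19 J

-4.528e-19


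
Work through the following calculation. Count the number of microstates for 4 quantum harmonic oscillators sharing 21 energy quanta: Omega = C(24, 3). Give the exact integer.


Step 1: Use binomial coefficient C(24, 3)
Step 2: Numerator = 24! / 21!
Step 3: Denominator = 3!
Step 4: Omega = 2024

2024


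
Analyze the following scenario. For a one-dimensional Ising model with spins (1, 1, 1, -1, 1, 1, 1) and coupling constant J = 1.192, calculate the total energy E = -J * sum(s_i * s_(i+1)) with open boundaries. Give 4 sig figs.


Step 1: Nearest-neighbor products: 1, 1, -1, -1, 1, 1
Step 2: Sum of products = 2
Step 3: E = -1.192 * 2 = -2.384

-2.384


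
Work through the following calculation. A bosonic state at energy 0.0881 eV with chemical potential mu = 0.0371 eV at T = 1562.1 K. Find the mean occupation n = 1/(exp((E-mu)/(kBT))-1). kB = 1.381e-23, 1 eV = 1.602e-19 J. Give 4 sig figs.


Step 1: (E - mu) = 0.051 eV
Step 2: x = (E-mu)*eV/(kB*T) = 0.051*1.602e-19/(1.381e-23*1562.1) = 0.3787
Step 3: exp(x) = 1.46
Step 4: n = 1/(exp(x)-1) = 2.172

2.172


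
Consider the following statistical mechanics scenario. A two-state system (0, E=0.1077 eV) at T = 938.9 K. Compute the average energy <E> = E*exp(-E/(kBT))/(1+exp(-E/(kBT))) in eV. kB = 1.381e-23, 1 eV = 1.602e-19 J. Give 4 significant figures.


Step 1: beta*E = 0.1077*1.602e-19/(1.381e-23*938.9) = 1.331
Step 2: exp(-beta*E) = 0.2643
Step 3: <E> = 0.1077*0.2643/(1+0.2643) = 0.02251 eV

0.02251


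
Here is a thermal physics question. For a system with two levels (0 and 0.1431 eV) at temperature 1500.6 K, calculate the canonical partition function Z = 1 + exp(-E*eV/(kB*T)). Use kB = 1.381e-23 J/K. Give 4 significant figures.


Step 1: Compute beta*E = E*eV/(kB*T) = 0.1431*1.602e-19/(1.381e-23*1500.6) = 1.106
Step 2: exp(-beta*E) = exp(-1.106) = 0.3308
Step 3: Z = 1 + 0.3308 = 1.331

1.331


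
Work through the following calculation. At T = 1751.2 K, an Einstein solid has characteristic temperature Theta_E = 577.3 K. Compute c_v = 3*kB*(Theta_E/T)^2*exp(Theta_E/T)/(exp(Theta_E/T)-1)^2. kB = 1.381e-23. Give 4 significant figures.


Step 1: x = Theta_E/T = 577.3/1751.2 = 0.3297
Step 2: x^2 = 0.1087
Step 3: exp(x) = 1.39
Step 4: c_v = 3*1.381e-23*0.1087*1.39/(1.39-1)^2 = 4.106e-23

4.106e-23


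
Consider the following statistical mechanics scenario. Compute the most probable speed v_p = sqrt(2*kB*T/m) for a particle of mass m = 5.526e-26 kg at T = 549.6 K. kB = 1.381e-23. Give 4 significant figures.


Step 1: Numerator = 2*kB*T = 2*1.381e-23*549.6 = 1.518e-20
Step 2: Ratio = 1.518e-20 / 5.526e-26 = 2.747e+05
Step 3: v_p = sqrt(2.747e+05) = 524.1 m/s

524.1


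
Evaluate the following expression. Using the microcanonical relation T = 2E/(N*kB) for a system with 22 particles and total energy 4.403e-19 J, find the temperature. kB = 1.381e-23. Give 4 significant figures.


Step 1: Numerator = 2*E = 2*4.403e-19 = 8.806e-19 J
Step 2: Denominator = N*kB = 22*1.381e-23 = 3.038e-22
Step 3: T = 8.806e-19 / 3.038e-22 = 2898 K

2898


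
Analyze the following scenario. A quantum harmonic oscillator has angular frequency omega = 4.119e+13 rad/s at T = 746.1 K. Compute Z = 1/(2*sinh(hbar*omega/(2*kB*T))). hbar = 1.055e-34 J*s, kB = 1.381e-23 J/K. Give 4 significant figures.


Step 1: Compute x = hbar*omega/(kB*T) = 1.055e-34*4.119e+13/(1.381e-23*746.1) = 0.4217
Step 2: x/2 = 0.2109
Step 3: sinh(x/2) = 0.2124
Step 4: Z = 1/(2*0.2124) = 2.354

2.354


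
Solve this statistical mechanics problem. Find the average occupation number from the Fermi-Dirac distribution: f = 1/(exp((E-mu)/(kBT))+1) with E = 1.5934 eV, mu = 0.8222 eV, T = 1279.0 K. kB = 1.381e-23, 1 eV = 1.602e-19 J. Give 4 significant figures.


Step 1: (E - mu) = 1.5934 - 0.8222 = 0.7712 eV
Step 2: Convert: (E-mu)*eV = 1.235e-19 J
Step 3: x = (E-mu)*eV/(kB*T) = 6.995
Step 4: f = 1/(exp(6.995)+1) = 0.0009159

0.0009159


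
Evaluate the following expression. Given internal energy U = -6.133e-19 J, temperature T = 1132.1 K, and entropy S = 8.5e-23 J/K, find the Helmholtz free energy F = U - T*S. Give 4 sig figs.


Step 1: T*S = 1132.1 * 8.5e-23 = 9.623e-20 J
Step 2: F = U - T*S = -6.133e-19 - 9.623e-20
Step 3: F = -7.095e-19 J

-7.095e-19


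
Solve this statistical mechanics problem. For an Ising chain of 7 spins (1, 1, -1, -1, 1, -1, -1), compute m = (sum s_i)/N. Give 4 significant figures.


Step 1: Count up spins (+1): 3, down spins (-1): 4
Step 2: Total magnetization M = 3 - 4 = -1
Step 3: m = M/N = -1/7 = -0.1429

-0.1429


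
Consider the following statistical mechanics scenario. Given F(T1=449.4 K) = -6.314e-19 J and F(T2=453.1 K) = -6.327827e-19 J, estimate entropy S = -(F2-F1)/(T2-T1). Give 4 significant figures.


Step 1: dF = F2 - F1 = -6.327827e-19 - (-6.314e-19) = -1.3827e-21 J
Step 2: dT = T2 - T1 = 453.1 - 449.4 = 3.7 K
Step 3: S = -dF/dT = -(-1.3827e-21)/3.7 = 3.737e-22 J/K

3.737e-22


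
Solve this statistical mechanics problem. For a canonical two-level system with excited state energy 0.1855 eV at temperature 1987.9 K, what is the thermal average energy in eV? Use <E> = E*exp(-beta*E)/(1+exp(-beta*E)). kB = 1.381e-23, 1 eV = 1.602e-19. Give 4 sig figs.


Step 1: beta*E = 0.1855*1.602e-19/(1.381e-23*1987.9) = 1.082
Step 2: exp(-beta*E) = 0.3388
Step 3: <E> = 0.1855*0.3388/(1+0.3388) = 0.04694 eV

0.04694


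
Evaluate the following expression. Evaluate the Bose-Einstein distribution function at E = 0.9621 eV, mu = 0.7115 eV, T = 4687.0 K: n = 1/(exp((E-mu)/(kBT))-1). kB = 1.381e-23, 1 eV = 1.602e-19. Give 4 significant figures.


Step 1: (E - mu) = 0.2506 eV
Step 2: x = (E-mu)*eV/(kB*T) = 0.2506*1.602e-19/(1.381e-23*4687.0) = 0.6202
Step 3: exp(x) = 1.859
Step 4: n = 1/(exp(x)-1) = 1.164

1.164


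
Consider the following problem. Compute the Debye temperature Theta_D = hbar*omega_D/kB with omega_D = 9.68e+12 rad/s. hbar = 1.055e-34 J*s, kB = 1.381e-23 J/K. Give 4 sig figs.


Step 1: hbar*omega_D = 1.055e-34 * 9.68e+12 = 1.021e-21 J
Step 2: Theta_D = 1.021e-21 / 1.381e-23
Step 3: Theta_D = 73.95 K

73.95


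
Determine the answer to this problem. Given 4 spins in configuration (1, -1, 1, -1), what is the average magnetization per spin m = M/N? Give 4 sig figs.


Step 1: Count up spins (+1): 2, down spins (-1): 2
Step 2: Total magnetization M = 2 - 2 = 0
Step 3: m = M/N = 0/4 = 0

0


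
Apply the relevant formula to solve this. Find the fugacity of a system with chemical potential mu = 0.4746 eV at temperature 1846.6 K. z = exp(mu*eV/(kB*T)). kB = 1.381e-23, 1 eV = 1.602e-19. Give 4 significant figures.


Step 1: Convert mu to Joules: 0.4746*1.602e-19 = 7.603e-20 J
Step 2: kB*T = 1.381e-23*1846.6 = 2.55e-20 J
Step 3: mu/(kB*T) = 2.981
Step 4: z = exp(2.981) = 19.72

19.72


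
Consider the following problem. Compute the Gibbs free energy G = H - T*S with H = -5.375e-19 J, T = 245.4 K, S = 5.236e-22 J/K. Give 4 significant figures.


Step 1: T*S = 245.4 * 5.236e-22 = 1.285e-19 J
Step 2: G = H - T*S = -5.375e-19 - 1.285e-19
Step 3: G = -6.66e-19 J

-6.66e-19


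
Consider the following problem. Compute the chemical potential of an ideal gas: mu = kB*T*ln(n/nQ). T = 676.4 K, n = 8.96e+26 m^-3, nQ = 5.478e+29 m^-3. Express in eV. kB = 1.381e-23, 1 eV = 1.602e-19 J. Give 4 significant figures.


Step 1: n/nQ = 8.96e+26/5.478e+29 = 0.001636
Step 2: ln(n/nQ) = -6.416
Step 3: mu = kB*T*ln(n/nQ) = 9.341e-21*-6.416 = -5.993e-20 J
Step 4: Convert to eV: -5.993e-20/1.602e-19 = -0.3741 eV

-0.3741


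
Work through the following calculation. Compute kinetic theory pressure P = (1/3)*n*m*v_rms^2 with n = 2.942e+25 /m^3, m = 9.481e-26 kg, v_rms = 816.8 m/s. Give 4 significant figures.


Step 1: v_rms^2 = 816.8^2 = 6.672e+05
Step 2: n*m = 2.942e+25*9.481e-26 = 2.789
Step 3: P = (1/3)*2.789*6.672e+05 = 6.203e+05 Pa

6.203e+05
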